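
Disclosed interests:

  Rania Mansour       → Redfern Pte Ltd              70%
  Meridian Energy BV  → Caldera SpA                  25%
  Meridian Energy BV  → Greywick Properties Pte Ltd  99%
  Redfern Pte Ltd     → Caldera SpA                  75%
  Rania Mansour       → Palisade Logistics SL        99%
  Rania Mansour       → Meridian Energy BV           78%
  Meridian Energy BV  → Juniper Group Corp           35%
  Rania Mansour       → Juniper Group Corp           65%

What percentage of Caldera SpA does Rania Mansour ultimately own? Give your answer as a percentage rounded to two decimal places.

72.00%

Rania reaches Caldera along 2 paths.
Via Meridian: 78% × 25% = 19.5%.
Via Redfern: 70% × 75% = 52.5%.
Total: 19.5% + 52.5% = 72%.
Rounded: 72.00%.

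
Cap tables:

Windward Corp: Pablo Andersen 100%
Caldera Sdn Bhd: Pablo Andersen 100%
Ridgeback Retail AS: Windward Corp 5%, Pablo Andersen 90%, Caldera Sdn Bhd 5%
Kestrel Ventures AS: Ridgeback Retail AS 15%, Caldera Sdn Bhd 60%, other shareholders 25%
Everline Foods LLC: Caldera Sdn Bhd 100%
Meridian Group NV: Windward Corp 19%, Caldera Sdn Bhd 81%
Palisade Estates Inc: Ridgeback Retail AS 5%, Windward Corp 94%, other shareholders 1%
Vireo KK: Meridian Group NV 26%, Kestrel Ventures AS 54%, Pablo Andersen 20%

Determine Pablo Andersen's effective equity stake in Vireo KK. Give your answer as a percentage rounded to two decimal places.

Pablo reaches Vireo along 7 paths.
Via Windward → Meridian: 100% × 19% × 26% = 4.94%.
Via Caldera → Meridian: 100% × 81% × 26% = 21.06%.
Via Windward → Ridgeback → Kestrel: 100% × 5% × 15% × 54% = 0.405%.
Via Ridgeback → Kestrel: 90% × 15% × 54% = 7.29%.
Via Caldera → Ridgeback → Kestrel: 100% × 5% × 15% × 54% = 0.405%.
Via Caldera → Kestrel: 100% × 60% × 54% = 32.4%.
Direct stake: 20% = 20%.
Total: 4.94% + 21.06% + 0.405% + 7.29% + 0.405% + 32.4% + 20% = 86.5%.
Rounded: 86.50%.

86.50%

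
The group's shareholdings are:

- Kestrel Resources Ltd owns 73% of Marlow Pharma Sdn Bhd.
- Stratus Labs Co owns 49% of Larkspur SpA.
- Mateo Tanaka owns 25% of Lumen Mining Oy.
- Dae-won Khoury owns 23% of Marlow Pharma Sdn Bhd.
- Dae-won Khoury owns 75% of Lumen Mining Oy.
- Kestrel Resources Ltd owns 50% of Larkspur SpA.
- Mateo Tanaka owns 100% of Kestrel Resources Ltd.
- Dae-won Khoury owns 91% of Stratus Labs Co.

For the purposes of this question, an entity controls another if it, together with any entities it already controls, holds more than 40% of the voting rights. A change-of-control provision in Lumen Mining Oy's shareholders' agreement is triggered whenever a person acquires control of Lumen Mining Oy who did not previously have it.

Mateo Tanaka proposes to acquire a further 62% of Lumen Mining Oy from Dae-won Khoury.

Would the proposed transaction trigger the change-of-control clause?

Yes

The purchase adds only to Mateo's holdings (Dae-won's stake shrinks), so Mateo is the only person who could newly come to control Lumen.
Mateo holds 100% of Kestrel, so Mateo controls Kestrel.
Kestrel holds 50% of Larkspur, so Mateo controls Larkspur.
Kestrel holds 73% of Marlow, so Mateo controls Marlow.
In Lumen, Mateo's side holds only 25%, not > 40%.
So before the transaction, Mateo does not control Lumen.
After the purchase, Mateo's direct stake in Lumen rises to 25% + 62% = 87%, and Dae-won's stake falls to 13%.
Mateo holds 87% of Lumen, so Mateo controls Lumen.
Mateo did not control Lumen before and does after, so the clause is triggered.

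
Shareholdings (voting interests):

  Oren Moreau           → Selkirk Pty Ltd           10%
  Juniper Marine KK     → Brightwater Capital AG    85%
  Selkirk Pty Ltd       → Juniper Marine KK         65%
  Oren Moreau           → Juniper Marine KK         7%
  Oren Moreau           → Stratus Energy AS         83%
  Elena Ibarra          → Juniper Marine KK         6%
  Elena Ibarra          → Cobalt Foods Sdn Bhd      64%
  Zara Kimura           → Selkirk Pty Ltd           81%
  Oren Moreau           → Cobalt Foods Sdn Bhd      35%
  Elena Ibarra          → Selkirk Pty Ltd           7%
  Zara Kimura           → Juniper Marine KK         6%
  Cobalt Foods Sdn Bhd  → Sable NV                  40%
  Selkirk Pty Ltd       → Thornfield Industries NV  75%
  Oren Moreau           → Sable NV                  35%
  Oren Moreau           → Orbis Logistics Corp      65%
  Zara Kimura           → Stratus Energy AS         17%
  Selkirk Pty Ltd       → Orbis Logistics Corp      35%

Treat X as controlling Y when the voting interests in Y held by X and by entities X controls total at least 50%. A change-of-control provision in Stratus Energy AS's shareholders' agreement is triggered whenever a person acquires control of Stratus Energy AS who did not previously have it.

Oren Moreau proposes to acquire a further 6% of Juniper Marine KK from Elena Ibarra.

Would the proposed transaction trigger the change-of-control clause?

The purchase adds only to Oren's holdings (Elena's stake shrinks), so Oren is the only person who could newly come to control Stratus.
Oren holds 83% of Stratus, so Oren controls Stratus.
So Oren already controls Stratus before the transaction.
After the purchase, Oren's direct stake in Juniper rises to 7% + 6% = 13%, and Elena's stake falls to 0%.
Oren controlled Stratus already, so this is not a new person acquiring control; every other person's position is unchanged or reduced.
No new person acquires control, so the clause is not triggered.

No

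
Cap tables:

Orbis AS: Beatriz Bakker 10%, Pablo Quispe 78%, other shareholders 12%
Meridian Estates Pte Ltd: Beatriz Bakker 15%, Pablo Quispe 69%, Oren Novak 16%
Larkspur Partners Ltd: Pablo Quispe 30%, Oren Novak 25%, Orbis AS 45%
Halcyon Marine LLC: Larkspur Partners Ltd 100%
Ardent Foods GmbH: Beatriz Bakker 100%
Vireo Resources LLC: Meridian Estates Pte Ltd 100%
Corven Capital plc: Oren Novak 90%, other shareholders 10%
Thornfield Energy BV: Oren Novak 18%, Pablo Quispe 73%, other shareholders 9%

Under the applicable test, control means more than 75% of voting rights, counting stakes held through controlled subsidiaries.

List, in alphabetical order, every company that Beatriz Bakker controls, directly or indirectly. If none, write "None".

Ardent Foods GmbH

Beatriz holds 100% of Ardent, so Beatriz controls Ardent.
No other company's threshold is met.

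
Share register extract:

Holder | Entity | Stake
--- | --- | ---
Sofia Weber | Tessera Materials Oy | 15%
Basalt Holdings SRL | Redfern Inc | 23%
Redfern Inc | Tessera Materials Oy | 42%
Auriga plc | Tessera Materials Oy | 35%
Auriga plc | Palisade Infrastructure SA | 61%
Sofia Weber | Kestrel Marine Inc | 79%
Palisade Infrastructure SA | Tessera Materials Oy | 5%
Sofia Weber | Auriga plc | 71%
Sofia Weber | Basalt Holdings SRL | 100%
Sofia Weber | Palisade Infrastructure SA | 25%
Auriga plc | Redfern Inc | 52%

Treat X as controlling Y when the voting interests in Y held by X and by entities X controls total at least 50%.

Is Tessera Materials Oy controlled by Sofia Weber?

Sofia holds 71% of Auriga, so Sofia controls Auriga.
Auriga and Sofia together hold 61% + 25% = 86% of Palisade, so Sofia controls Palisade.
Sofia holds 100% of Basalt, so Sofia controls Basalt.
Basalt and Auriga together hold 23% + 52% = 75% of Redfern, so Sofia controls Redfern.
Auriga and Redfern and Sofia and Palisade together hold 35% + 42% + 15% + 5% = 97% of Tessera, so Sofia controls Tessera.

Yes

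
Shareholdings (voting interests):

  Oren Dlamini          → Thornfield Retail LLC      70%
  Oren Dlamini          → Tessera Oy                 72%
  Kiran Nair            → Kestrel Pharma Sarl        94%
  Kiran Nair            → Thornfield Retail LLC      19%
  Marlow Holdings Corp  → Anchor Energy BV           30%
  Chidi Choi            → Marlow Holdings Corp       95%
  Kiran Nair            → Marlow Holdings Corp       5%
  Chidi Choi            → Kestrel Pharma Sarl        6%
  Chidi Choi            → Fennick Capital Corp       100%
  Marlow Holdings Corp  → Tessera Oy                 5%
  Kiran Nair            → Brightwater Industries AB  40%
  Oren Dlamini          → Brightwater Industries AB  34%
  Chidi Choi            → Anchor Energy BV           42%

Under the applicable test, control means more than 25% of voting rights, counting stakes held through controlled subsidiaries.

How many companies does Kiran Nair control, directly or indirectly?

Kiran holds 94% of Kestrel, so Kiran controls Kestrel.
Kiran holds 40% of Brightwater, so Kiran controls Brightwater.
No other company's threshold is met.
Kiran controls 2 companies.

2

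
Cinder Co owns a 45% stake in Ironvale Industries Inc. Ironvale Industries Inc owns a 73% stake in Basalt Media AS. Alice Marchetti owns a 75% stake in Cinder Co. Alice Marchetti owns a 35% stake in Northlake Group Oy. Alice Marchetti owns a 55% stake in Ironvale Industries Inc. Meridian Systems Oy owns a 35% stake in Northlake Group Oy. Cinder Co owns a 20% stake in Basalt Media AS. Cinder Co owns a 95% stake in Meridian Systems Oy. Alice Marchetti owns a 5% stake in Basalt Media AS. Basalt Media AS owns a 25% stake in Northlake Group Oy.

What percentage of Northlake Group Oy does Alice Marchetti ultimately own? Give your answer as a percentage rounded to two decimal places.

Alice reaches Northlake along 6 paths.
Direct stake: 35% = 35%.
Via Cinder → Meridian: 75% × 95% × 35% = 24.9375%.
Via Ironvale → Basalt: 55% × 73% × 25% = 10.0375%.
Via Cinder → Ironvale → Basalt: 75% × 45% × 73% × 25% = 6.159375%.
Via Cinder → Basalt: 75% × 20% × 25% = 3.75%.
Via Basalt: 5% × 25% = 1.25%.
Total: 35% + 24.9375% + 10.0375% + 6.159375% + 3.75% + 1.25% = 81.134375%.
Rounded: 81.13%.

81.13%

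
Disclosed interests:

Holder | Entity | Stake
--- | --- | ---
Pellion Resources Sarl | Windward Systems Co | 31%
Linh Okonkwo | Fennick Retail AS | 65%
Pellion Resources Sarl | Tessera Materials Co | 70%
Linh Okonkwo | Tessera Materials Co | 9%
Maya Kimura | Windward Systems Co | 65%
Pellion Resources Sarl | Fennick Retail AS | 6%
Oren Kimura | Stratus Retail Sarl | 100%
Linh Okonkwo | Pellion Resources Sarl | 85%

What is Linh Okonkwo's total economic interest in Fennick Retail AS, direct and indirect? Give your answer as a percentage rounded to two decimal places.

70.10%

Linh reaches Fennick along 2 paths.
Direct stake: 65% = 65%.
Via Pellion: 85% × 6% = 5.1%.
Total: 65% + 5.1% = 70.1%.
Rounded: 70.10%.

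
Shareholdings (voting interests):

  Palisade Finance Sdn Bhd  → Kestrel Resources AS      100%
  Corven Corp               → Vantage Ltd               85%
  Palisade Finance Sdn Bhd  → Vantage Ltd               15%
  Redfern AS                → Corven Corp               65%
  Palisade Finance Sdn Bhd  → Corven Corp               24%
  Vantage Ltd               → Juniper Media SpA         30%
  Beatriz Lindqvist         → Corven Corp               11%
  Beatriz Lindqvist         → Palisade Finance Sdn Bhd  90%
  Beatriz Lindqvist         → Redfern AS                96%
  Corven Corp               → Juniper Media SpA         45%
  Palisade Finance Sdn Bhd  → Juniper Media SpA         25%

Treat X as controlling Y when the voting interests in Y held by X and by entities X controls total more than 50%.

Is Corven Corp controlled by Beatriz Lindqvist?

Beatriz holds 90% of Palisade, so Beatriz controls Palisade.
Beatriz holds 96% of Redfern, so Beatriz controls Redfern.
Redfern and Palisade and Beatriz together hold 65% + 24% + 11% = 100% of Corven, so Beatriz controls Corven.

Yes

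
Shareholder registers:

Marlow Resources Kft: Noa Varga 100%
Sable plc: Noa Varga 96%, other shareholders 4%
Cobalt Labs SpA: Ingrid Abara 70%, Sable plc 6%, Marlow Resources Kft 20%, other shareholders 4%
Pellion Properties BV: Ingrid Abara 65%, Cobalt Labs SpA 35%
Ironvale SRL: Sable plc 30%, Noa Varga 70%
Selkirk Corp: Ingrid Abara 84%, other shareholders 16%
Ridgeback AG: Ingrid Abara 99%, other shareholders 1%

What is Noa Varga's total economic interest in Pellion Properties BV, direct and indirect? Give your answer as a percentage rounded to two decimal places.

9.02%

Noa reaches Pellion along 2 paths.
Via Sable → Cobalt: 96% × 6% × 35% = 2.016%.
Via Marlow → Cobalt: 100% × 20% × 35% = 7%.
Total: 2.016% + 7% = 9.016%.
Rounded: 9.02%.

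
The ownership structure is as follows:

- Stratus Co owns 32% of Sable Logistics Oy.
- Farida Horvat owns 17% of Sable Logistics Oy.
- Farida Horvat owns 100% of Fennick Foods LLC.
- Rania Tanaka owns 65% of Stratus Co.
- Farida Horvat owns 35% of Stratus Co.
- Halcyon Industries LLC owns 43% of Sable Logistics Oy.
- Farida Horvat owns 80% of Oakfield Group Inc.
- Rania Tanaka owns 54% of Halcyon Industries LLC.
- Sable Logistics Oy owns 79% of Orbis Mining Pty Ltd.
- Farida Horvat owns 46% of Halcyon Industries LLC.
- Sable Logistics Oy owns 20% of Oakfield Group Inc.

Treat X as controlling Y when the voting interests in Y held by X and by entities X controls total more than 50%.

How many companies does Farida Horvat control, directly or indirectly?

2

Farida holds 100% of Fennick, so Farida controls Fennick.
Farida holds 80% of Oakfield, so Farida controls Oakfield.
No other company's threshold is met.
Farida controls 2 companies.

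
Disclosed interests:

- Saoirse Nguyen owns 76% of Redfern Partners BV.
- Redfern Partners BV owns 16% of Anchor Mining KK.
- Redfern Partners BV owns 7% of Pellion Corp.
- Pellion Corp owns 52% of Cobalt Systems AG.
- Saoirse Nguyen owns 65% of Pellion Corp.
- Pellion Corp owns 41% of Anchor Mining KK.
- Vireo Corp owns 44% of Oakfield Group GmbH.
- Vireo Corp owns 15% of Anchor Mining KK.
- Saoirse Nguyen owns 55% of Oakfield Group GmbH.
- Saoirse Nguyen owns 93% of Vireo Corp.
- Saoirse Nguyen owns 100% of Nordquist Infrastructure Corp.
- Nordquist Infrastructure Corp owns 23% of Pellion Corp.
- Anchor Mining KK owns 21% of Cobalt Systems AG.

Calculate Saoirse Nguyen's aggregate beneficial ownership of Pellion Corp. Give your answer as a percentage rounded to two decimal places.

Saoirse reaches Pellion along 3 paths.
Via Nordquist: 100% × 23% = 23%.
Direct stake: 65% = 65%.
Via Redfern: 76% × 7% = 5.32%.
Total: 23% + 65% + 5.32% = 93.32%.

93.32%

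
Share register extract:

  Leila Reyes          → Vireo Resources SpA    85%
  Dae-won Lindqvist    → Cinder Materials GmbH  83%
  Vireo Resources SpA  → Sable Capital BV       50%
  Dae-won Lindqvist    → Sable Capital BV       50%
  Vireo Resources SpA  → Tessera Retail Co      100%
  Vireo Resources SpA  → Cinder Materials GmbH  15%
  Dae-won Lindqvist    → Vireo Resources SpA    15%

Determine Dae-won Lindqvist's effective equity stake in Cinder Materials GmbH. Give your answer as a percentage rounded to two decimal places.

85.25%

Dae-won reaches Cinder along 2 paths.
Via Vireo: 15% × 15% = 2.25%.
Direct stake: 83% = 83%.
Total: 2.25% + 83% = 85.25%.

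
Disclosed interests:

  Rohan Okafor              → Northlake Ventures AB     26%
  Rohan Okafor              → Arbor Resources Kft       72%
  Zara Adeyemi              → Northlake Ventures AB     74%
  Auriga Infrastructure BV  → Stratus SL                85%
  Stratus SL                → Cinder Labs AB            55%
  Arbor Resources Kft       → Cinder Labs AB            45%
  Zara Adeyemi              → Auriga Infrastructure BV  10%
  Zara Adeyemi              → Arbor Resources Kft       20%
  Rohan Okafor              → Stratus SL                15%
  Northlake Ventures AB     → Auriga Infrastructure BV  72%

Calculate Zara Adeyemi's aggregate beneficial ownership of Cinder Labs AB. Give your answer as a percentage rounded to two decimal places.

Zara reaches Cinder along 3 paths.
Via Auriga → Stratus: 10% × 85% × 55% = 4.675%.
Via Northlake → Auriga → Stratus: 74% × 72% × 85% × 55% = 24.9084%.
Via Arbor: 20% × 45% = 9%.
Total: 4.675% + 24.9084% + 9% = 38.5834%.
Rounded: 38.58%.

38.58%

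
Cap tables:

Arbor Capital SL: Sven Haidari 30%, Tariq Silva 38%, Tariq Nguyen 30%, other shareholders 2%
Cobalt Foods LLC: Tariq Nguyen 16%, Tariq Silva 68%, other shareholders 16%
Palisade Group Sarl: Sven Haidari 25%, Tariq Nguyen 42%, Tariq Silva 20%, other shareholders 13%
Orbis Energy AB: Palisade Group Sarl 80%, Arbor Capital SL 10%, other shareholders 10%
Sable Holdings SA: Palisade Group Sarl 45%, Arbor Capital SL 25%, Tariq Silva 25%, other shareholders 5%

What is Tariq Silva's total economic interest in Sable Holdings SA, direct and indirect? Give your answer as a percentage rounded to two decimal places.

Tariq Silva reaches Sable along 3 paths.
Via Palisade: 20% × 45% = 9%.
Via Arbor: 38% × 25% = 9.5%.
Direct stake: 25% = 25%.
Total: 9% + 9.5% + 25% = 43.5%.
Rounded: 43.50%.

43.50%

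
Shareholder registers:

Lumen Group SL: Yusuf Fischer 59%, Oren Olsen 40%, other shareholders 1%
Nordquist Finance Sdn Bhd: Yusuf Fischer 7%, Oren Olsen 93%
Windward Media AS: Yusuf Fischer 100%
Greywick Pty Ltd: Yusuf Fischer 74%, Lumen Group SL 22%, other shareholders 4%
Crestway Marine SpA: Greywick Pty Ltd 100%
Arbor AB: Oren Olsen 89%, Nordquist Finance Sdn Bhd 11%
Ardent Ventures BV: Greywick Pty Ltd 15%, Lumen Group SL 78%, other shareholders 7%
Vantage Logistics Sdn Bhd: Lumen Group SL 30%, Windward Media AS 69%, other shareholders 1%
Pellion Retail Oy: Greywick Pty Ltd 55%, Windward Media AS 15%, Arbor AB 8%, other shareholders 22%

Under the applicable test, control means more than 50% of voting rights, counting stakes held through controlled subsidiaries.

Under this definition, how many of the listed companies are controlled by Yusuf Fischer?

7

Yusuf holds 59% of Lumen, so Yusuf controls Lumen.
Yusuf holds 100% of Windward, so Yusuf controls Windward.
Yusuf and Lumen together hold 74% + 22% = 96% of Greywick, so Yusuf controls Greywick.
Greywick holds 100% of Crestway, so Yusuf controls Crestway.
Greywick and Lumen together hold 15% + 78% = 93% of Ardent, so Yusuf controls Ardent.
Lumen and Windward together hold 30% + 69% = 99% of Vantage, so Yusuf controls Vantage.
Greywick and Windward together hold 55% + 15% = 70% of Pellion, so Yusuf controls Pellion.
No other company's threshold is met.
Yusuf controls 7 companies.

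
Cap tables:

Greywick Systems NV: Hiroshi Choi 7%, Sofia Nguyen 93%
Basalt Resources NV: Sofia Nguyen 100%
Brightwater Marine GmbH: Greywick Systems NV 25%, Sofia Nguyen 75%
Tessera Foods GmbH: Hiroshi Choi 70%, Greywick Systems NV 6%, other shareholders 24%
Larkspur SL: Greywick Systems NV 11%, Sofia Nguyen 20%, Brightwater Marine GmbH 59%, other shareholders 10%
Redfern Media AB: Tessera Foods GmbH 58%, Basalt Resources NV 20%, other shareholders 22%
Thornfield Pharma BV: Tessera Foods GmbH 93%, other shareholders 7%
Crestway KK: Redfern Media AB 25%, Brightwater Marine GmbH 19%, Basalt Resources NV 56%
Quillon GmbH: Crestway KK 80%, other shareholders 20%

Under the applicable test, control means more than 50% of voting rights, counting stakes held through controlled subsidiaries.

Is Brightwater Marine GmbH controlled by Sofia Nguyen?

Yes

Sofia holds 93% of Greywick, so Sofia controls Greywick.
Greywick and Sofia together hold 25% + 75% = 100% of Brightwater, so Sofia controls Brightwater.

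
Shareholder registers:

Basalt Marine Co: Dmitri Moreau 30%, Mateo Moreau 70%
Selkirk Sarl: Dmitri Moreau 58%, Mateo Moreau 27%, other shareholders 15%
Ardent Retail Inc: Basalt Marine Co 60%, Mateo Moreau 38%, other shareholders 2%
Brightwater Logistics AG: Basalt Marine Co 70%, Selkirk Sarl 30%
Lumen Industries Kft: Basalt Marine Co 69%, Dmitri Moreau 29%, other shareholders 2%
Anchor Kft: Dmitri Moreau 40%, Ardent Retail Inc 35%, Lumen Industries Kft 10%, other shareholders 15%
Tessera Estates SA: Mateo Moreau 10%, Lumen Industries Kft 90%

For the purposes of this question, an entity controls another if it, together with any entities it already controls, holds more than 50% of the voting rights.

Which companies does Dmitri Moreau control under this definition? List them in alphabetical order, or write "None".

Dmitri holds 58% of Selkirk, so Dmitri controls Selkirk.
No other company's threshold is met.

Selkirk Sarl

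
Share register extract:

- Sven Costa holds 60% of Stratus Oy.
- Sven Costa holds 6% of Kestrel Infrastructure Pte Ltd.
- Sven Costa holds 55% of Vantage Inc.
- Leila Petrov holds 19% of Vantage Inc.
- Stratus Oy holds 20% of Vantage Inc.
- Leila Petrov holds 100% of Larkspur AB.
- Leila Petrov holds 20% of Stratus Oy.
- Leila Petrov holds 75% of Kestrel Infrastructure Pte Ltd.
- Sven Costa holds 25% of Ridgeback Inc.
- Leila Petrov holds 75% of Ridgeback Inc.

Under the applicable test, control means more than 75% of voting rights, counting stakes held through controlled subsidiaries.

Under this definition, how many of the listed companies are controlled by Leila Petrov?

1

Leila holds 100% of Larkspur, so Leila controls Larkspur.
No other company's threshold is met.
Leila controls 1 company.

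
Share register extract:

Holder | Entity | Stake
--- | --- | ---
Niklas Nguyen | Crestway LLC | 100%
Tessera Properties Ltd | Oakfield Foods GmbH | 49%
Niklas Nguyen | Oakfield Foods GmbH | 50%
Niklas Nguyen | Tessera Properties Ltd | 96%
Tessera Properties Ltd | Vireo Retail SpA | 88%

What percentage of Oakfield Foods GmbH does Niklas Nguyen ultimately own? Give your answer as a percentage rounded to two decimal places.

97.04%

Niklas reaches Oakfield along 2 paths.
Direct stake: 50% = 50%.
Via Tessera: 96% × 49% = 47.04%.
Total: 50% + 47.04% = 97.04%.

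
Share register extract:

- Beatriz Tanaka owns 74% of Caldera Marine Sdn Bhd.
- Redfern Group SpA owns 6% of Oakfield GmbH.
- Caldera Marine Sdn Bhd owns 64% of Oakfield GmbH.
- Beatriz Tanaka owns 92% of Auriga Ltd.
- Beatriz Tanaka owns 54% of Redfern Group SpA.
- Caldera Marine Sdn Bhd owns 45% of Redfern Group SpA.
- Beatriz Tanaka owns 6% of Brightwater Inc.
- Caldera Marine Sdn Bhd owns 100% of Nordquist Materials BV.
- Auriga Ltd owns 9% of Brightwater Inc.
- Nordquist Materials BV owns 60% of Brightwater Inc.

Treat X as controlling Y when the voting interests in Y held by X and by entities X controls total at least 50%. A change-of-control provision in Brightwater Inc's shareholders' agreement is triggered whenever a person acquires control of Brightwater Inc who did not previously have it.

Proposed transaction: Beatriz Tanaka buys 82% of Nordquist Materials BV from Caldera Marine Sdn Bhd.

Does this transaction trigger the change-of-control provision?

The purchase adds only to Beatriz's holdings (Caldera's stake shrinks), so Beatriz is the only person who could newly come to control Brightwater.
Beatriz holds 92% of Auriga, so Beatriz controls Auriga.
Beatriz holds 74% of Caldera, so Beatriz controls Caldera.
Caldera holds 100% of Nordquist, so Beatriz controls Nordquist.
Auriga and Nordquist and Beatriz together hold 9% + 60% + 6% = 75% of Brightwater, so Beatriz controls Brightwater.
So Beatriz already controls Brightwater before the transaction.
After the purchase, Beatriz holds 82% of Nordquist directly, and Caldera's stake falls to 18%.
Beatriz controlled Brightwater already, so this is not a new person acquiring control; every other person's position is unchanged or reduced.
No new person acquires control, so the clause is not triggered.

No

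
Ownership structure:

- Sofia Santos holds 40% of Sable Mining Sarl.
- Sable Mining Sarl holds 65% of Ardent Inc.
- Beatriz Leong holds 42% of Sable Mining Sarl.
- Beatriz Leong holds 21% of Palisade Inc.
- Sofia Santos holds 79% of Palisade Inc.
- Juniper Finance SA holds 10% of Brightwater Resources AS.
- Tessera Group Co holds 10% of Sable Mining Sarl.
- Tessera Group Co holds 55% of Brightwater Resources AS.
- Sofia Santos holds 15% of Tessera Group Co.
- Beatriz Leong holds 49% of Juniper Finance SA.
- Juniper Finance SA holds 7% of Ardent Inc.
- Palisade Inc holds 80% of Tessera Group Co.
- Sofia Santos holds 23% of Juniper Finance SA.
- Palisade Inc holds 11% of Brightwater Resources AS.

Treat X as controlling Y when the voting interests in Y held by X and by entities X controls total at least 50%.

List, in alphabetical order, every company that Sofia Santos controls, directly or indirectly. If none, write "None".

Sofia holds 79% of Palisade, so Sofia controls Palisade.
Palisade and Sofia together hold 80% + 15% = 95% of Tessera, so Sofia controls Tessera.
Sofia and Tessera together hold 40% + 10% = 50% of Sable, so Sofia controls Sable.
Tessera and Palisade together hold 55% + 11% = 66% of Brightwater, so Sofia controls Brightwater.
Sable holds 65% of Ardent, so Sofia controls Ardent.
No other company's threshold is met.

Ardent Inc, Brightwater Resources AS, Palisade Inc, Sable Mining Sarl, Tessera Group Co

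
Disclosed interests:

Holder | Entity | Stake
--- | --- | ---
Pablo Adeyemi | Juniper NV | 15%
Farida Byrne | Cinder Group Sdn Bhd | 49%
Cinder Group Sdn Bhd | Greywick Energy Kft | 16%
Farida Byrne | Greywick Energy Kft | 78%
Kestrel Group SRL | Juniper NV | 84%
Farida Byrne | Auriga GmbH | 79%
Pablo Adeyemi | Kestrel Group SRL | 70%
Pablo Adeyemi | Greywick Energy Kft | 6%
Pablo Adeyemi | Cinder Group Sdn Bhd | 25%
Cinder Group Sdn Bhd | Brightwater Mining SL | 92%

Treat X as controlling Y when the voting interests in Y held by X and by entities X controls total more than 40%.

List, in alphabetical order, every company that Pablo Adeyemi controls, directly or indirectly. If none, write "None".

Pablo holds 70% of Kestrel, so Pablo controls Kestrel.
Kestrel and Pablo together hold 84% + 15% = 99% of Juniper, so Pablo controls Juniper.
No other company's threshold is met.

Juniper NV, Kestrel Group SRL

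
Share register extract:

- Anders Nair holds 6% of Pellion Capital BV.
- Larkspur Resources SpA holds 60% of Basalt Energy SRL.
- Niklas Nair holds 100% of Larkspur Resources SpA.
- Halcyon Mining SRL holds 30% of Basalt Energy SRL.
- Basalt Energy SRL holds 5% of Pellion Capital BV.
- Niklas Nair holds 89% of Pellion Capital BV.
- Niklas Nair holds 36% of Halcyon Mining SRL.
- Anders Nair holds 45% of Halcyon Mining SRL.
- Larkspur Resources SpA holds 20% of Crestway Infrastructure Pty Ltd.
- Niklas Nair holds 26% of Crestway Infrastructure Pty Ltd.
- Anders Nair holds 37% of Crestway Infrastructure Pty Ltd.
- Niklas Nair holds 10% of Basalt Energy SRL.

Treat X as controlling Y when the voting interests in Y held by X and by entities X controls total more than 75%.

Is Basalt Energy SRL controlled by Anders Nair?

Anders's largest direct stake is 45% in Halcyon, which does not meet the threshold, so Anders controls no company.
Neither Anders nor any entity Anders controls holds any voting interest in Basalt.
So Anders does not control Basalt.

No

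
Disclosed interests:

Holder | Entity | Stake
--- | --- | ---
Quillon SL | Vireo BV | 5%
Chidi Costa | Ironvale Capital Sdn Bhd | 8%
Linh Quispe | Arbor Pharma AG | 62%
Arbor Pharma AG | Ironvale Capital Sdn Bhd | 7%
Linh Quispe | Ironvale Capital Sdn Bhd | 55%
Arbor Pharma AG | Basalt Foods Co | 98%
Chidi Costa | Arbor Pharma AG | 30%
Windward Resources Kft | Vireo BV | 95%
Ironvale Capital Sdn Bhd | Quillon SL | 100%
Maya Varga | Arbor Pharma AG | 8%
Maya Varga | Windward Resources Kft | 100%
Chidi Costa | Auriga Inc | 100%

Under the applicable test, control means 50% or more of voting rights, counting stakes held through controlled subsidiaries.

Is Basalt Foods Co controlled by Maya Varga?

No

Maya holds 100% of Windward, so Maya controls Windward.
Windward holds 95% of Vireo, so Maya controls Vireo.
Neither Maya nor any entity Maya controls holds any voting interest in Basalt.
So Maya does not control Basalt.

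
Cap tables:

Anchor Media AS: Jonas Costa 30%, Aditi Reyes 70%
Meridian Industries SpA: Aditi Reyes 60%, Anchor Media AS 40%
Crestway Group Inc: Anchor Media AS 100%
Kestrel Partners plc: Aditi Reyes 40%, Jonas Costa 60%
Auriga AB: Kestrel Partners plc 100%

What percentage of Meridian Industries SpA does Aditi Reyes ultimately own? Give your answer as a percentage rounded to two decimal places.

Aditi reaches Meridian along 2 paths.
Direct stake: 60% = 60%.
Via Anchor: 70% × 40% = 28%.
Total: 60% + 28% = 88%.
Rounded: 88.00%.

88.00%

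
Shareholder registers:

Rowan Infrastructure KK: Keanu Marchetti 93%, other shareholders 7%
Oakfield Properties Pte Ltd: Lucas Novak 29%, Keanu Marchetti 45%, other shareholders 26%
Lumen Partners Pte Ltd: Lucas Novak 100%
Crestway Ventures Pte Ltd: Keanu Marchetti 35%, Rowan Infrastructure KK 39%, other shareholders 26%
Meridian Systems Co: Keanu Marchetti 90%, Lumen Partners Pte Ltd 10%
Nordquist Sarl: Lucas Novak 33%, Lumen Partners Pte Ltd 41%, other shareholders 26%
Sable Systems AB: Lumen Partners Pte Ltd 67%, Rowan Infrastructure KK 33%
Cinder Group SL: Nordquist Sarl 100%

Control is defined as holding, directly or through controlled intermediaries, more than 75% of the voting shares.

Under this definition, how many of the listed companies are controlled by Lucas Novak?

1

Lucas holds 100% of Lumen, so Lucas controls Lumen.
No other company's threshold is met.
Lucas controls 1 company.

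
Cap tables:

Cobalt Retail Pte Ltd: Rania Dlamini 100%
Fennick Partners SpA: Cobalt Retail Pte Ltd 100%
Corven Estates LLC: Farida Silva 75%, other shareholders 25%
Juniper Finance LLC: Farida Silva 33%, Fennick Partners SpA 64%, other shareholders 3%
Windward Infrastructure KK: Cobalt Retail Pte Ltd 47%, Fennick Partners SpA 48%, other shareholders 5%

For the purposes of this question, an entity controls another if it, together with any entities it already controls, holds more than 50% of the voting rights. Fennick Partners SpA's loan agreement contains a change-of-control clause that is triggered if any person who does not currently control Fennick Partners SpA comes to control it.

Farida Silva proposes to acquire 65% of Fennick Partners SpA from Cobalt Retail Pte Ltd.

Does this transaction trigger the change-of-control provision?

The purchase adds only to Farida's holdings (Cobalt's stake shrinks), so Farida is the only person who could newly come to control Fennick.
Farida holds 75% of Corven, so Farida controls Corven.
Neither Farida nor any entity Farida controls holds any voting interest in Fennick.
So before the transaction, Farida does not control Fennick.
After the purchase, Farida holds 65% of Fennick directly, and Cobalt's stake falls to 35%.
Farida holds 65% of Fennick, so Farida controls Fennick.
Farida did not control Fennick before and does after, so the clause is triggered.

Yes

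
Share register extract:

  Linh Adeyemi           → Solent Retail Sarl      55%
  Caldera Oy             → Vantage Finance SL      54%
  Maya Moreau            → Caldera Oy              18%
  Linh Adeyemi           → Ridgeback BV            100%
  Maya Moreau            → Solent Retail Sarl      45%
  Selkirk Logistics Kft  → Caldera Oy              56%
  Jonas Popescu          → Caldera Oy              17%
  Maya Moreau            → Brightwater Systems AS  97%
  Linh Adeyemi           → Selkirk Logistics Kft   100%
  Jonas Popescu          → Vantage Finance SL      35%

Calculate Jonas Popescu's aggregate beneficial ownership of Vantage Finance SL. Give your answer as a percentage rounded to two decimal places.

44.18%

Jonas reaches Vantage along 2 paths.
Via Caldera: 17% × 54% = 9.18%.
Direct stake: 35% = 35%.
Total: 9.18% + 35% = 44.18%.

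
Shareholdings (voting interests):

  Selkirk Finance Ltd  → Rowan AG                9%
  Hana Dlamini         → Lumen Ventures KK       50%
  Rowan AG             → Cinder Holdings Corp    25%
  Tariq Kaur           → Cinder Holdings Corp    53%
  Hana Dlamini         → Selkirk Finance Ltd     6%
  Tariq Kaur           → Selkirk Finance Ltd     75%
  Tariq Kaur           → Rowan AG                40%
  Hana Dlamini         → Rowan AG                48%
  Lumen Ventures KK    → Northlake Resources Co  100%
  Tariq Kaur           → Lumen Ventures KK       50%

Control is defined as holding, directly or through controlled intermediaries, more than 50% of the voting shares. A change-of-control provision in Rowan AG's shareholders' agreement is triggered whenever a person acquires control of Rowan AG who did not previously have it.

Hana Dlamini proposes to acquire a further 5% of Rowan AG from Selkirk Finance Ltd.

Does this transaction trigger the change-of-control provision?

The purchase adds only to Hana's holdings (Selkirk's stake shrinks), so Hana is the only person who could newly come to control Rowan.
Hana's largest direct stake is 50% in Lumen, which does not meet the threshold, so Hana controls no company.
In Rowan, Hana's side holds only 48%, not > 50%.
So before the transaction, Hana does not control Rowan.
After the purchase, Hana's direct stake in Rowan rises to 48% + 5% = 53%, and Selkirk's stake falls to 4%.
Hana holds 53% of Rowan, so Hana controls Rowan.
Hana did not control Rowan before and does after, so the clause is triggered.

Yes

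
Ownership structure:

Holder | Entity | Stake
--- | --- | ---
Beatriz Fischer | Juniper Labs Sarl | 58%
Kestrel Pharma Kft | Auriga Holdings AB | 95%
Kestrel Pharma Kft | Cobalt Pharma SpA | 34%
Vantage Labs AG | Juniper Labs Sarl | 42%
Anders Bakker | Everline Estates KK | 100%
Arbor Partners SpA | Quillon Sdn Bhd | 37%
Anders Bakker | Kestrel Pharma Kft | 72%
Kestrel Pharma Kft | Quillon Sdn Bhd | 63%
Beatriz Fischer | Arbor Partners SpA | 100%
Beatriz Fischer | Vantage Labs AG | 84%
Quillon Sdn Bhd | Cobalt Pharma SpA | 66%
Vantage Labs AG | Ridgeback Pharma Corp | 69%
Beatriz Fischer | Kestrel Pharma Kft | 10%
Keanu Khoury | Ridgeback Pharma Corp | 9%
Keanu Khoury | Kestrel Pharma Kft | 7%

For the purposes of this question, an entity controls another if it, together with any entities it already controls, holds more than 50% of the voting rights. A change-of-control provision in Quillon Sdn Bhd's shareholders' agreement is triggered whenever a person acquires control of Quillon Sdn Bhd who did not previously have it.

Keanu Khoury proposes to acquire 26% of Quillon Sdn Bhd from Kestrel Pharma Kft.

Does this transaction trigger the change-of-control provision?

The purchase adds only to Keanu's holdings (Kestrel's stake shrinks), so Keanu is the only person who could newly come to control Quillon.
Keanu's largest direct stake is 9% in Ridgeback, which does not meet the threshold, so Keanu controls no company.
Neither Keanu nor any entity Keanu controls holds any voting interest in Quillon.
So before the transaction, Keanu does not control Quillon.
After the purchase, Keanu holds 26% of Quillon directly, and Kestrel's stake falls to 37%.
After the transaction, Keanu's side holds 26% of Quillon, not > 50%, so Keanu still does not control Quillon.
No new person acquires control, so the clause is not triggered.

No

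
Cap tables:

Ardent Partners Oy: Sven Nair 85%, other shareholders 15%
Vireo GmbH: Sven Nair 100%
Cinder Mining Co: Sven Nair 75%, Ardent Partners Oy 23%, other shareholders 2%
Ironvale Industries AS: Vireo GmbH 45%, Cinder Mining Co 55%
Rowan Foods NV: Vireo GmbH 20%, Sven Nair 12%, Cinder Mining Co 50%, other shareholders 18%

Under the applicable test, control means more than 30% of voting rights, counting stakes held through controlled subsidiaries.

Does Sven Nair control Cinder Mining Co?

Sven holds 85% of Ardent, so Sven controls Ardent.
Sven and Ardent together hold 75% + 23% = 98% of Cinder, so Sven controls Cinder.

Yes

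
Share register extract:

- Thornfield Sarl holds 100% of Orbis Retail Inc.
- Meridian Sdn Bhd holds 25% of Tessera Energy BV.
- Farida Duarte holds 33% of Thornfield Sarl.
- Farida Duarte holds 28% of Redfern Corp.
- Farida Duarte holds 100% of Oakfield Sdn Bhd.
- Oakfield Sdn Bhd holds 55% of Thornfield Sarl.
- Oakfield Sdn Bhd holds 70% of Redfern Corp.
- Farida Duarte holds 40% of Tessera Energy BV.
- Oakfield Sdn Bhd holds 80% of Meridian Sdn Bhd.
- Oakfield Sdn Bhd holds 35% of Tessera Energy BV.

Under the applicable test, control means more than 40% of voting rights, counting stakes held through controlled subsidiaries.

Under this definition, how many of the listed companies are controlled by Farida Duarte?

6

Farida holds 100% of Oakfield, so Farida controls Oakfield.
Oakfield holds 80% of Meridian, so Farida controls Meridian.
Oakfield and Farida together hold 55% + 33% = 88% of Thornfield, so Farida controls Thornfield.
Thornfield holds 100% of Orbis, so Farida controls Orbis.
Farida and Oakfield and Meridian together hold 40% + 35% + 25% = 100% of Tessera, so Farida controls Tessera.
Farida and Oakfield together hold 28% + 70% = 98% of Redfern, so Farida controls Redfern.
Farida controls 6 companies.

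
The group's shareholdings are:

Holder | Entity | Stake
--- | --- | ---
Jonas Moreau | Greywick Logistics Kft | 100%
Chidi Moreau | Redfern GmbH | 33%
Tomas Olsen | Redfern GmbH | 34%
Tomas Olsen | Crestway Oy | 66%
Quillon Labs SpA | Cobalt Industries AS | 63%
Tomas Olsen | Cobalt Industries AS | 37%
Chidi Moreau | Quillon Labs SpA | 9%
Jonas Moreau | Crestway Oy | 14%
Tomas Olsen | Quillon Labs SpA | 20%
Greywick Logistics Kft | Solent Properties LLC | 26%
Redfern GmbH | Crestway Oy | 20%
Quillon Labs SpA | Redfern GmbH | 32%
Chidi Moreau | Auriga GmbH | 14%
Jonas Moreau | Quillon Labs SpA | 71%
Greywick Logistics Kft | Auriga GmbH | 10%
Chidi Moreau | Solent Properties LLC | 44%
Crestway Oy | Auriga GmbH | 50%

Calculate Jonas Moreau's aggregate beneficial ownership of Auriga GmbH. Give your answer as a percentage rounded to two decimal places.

Jonas reaches Auriga along 3 paths.
Via Crestway: 14% × 50% = 7%.
Via Quillon → Redfern → Crestway: 71% × 32% × 20% × 50% = 2.272%.
Via Greywick: 100% × 10% = 10%.
Total: 7% + 2.272% + 10% = 19.272%.
Rounded: 19.27%.

19.27%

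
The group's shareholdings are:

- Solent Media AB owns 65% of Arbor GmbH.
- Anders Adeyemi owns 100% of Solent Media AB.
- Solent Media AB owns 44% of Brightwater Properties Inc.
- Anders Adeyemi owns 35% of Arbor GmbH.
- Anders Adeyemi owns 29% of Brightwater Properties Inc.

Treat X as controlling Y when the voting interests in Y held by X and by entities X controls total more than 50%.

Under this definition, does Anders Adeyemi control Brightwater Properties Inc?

Yes

Anders holds 100% of Solent, so Anders controls Solent.
Solent and Anders together hold 44% + 29% = 73% of Brightwater, so Anders controls Brightwater.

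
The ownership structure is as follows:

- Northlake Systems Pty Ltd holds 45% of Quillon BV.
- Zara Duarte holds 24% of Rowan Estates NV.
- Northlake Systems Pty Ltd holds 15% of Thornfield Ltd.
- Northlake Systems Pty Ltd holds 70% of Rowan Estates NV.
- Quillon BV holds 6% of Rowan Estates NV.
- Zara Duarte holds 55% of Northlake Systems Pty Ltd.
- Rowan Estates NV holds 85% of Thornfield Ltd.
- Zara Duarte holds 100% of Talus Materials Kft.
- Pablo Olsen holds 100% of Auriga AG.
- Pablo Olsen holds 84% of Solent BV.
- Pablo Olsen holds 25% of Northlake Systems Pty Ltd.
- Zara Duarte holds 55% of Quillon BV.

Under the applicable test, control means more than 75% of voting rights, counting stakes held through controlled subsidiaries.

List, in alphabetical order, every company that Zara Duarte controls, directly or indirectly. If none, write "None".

Talus Materials Kft

Zara holds 100% of Talus, so Zara controls Talus.
No other company's threshold is met.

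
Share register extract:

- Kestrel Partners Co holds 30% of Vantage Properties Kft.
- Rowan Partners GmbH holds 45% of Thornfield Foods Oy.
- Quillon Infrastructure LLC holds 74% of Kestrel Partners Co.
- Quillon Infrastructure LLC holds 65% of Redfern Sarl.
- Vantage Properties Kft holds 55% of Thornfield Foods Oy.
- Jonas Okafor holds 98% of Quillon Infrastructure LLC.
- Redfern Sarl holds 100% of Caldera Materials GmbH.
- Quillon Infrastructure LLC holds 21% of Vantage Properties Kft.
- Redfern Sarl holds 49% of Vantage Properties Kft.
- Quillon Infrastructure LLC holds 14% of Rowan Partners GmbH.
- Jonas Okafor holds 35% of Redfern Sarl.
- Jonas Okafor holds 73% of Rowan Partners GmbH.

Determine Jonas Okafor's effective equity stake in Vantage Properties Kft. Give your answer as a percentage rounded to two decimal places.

Jonas reaches Vantage along 4 paths.
Via Quillon → Kestrel: 98% × 74% × 30% = 21.756%.
Via Redfern: 35% × 49% = 17.15%.
Via Quillon → Redfern: 98% × 65% × 49% = 31.213%.
Via Quillon: 98% × 21% = 20.58%.
Total: 21.756% + 17.15% + 31.213% + 20.58% = 90.699%.
Rounded: 90.70%.

90.70%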